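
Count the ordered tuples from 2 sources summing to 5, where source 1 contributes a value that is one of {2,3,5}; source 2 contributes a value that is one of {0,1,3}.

2

The generating function for the choices is (x² + x³ + x⁵)·(1 + x + x³); the count is [x⁵].
(x² + x³ + x⁵) has coefficients 0,0,1,1,0,1 for degrees 0…5.
(1 + x + x³) has coefficients 1,1,0,1,0,0 for degrees 0…5.
[x⁵] = 1·1 + 1·0 + 1·1 = 2.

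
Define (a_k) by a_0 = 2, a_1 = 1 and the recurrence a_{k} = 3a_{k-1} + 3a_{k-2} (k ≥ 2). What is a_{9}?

91206

The ordinary generating function has denominator 1 - 3q - 3q^2.
Iterating the recurrence: a_0,…,a_{9} = 2, 1, 9, 30, 117, 441, 1674, 6345, 24057, 91206.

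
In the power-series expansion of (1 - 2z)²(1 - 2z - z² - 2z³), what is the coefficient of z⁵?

(1 - 2z)² has coefficients 1,-4,4 for degrees 0…2.
(1 - 2z - z² - 2z³) has coefficients 1,-2,-1,-2,0,0 for degrees 0…5.
[z⁵] = 1·0 − 4·0 + 4·(-2) = -8.

-8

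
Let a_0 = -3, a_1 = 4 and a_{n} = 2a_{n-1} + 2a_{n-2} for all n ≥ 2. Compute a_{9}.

4416

The ordinary generating function has denominator 1 - 2x - 2x^2.
Iterating the recurrence: a_0,…,a_{9} = -3, 4, 2, 12, 28, 80, 216, 592, 1616, 4416.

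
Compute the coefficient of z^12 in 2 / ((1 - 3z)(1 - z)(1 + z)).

1195742

Partial fractions give a closed form: a_n = (9/4)·3^n + (-1/2)·1^n + (1/4)·(-1)^n.
At n = 12: a_12 = 1195742.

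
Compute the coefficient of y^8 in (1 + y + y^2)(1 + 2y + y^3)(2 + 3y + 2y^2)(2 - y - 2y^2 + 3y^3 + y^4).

38

(1 + y + y^2) has coefficients 1,1,1 for degrees 0…2.
(1 + 2y + y^3) has coefficients 1,2,0,1,0,0,0,0,0 for degrees 0…8.
Multiplying by (2 + 3y + 2y^2) gives running coefficients 2,7,8,6,3,2,0,0,0 for degrees 0…8.
Finally multiplying by (2 - y - 2y^2 + 3y^3 + y^4), the product of all factors after the first has coefficients 4,12,5,-4,7,20,18,11,9 for degrees 0…8.
[y^8] = 1·9 + 1·11 + 1·18 = 38.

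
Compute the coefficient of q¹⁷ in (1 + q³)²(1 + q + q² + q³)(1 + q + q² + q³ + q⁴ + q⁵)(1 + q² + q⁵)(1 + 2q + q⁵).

40

(1 + q³)² has coefficients 1,0,0,2,0,0,1 for degrees 0…6.
(1 + q + q² + q³) has coefficients 1,1,1,1,0,0,0,0,0,0,0,0,0,0,0,0,0,0 for degrees 0…17.
Multiplying by (1 + q + q² + q³ + q⁴ + q⁵) gives running coefficients 1,2,3,4,4,4,3,2,1,0,0,0,0,0,0,0,0,0 for degrees 0…17.
Multiplying by (1 + q² + q⁵) gives running coefficients 1,2,4,6,7,9,9,9,8,6,5,3,2,1,0,0,0,0 for degrees 0…17.
Finally multiplying by (1 + 2q + q⁵), the product of all factors after the first has coefficients 1,4,8,14,19,24,29,31,32,29,26,22,17,13,8,5,3,2 for degrees 0…17.
[q¹⁷] = 1·2 + 2·8 + 1·22 = 40.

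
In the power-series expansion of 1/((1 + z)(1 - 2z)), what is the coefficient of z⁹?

341

Partial fractions give a closed form: a_n = (1/3)·(-1)^n + (2/3)·2^n.
At n = 9: a_9 = 341.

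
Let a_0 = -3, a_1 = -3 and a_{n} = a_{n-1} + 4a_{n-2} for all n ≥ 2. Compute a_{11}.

The ordinary generating function has denominator 1 - z - 4z^2.
Iterating the recurrence: a_0,…,a_{11} = -3, -3, -15, -27, -87, -195, -543, -1323, -3495, -8787, -22767, -57915.

-57915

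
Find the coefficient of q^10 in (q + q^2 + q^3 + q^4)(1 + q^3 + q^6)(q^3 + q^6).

4

(q + q^2 + q^3 + q^4) has coefficients 0,1,1,1,1 for degrees 0…4.
(1 + q^3 + q^6) has coefficients 1,0,0,1,0,0,1,0,0,0,0 for degrees 0…10.
Finally multiplying by (q^3 + q^6), the product of all factors after the first has coefficients 0,0,0,1,0,0,2,0,0,2,0 for degrees 0…10.
[q^10] = 1·2 + 1·0 + 1·0 + 1·2 = 4.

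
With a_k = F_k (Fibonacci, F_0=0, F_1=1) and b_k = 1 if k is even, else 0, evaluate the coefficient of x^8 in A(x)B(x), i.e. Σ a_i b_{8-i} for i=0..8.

33

This is [x^8] in the product of the two ordinary generating functions.
Σ = 0·1 + 1·0 + 1·1 + 2·0 + 3·1 + 5·0 + 8·1 + 13·0 + 21·1 = 33.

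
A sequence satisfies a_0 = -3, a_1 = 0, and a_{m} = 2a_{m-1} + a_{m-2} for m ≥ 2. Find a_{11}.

The ordinary generating function has denominator 1 - 2y - y^2.
Iterating the recurrence: a_0,…,a_{11} = -3, 0, -3, -6, -15, -36, -87, -210, -507, -1224, -2955, -7134.

-7134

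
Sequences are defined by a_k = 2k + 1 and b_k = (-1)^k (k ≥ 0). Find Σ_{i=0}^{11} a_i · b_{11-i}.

The convolution is the t^11 coefficient of A(t)B(t).
Σ = 1·(-1) + 3·1 + 5·(-1) + 7·1 + 9·(-1) + 11·1 + 13·(-1) + 15·1 + 17·(-1) + 19·1 + 21·(-1) + 23·1 = 12.

12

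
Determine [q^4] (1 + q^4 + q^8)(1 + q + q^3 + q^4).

2

(1 + q^4 + q^8) has coefficients 1,0,0,0,1 for degrees 0…4.
(1 + q + q^3 + q^4) has coefficients 1,1,0,1,1 for degrees 0…4.
[q^4] = 1·1 + 1·1 = 2.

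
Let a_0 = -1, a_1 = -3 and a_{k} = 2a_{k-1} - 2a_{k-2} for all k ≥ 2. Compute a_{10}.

-64

The ordinary generating function has denominator 1 - 2t + 2t^2.
Iterating the recurrence: a_0,…,a_{10} = -1, -3, -4, -2, 4, 12, 16, 8, -16, -48, -64.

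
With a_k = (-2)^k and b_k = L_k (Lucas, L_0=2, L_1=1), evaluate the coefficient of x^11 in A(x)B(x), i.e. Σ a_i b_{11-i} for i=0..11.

-4007

This is [x^11] in the product of the two ordinary generating functions.
Σ = 1·199 − 2·123 + 4·76 − 8·47 + 16·29 − 32·18 + 64·11 − 128·7 + 256·4 − 512·3 + 1024·1 − 2048·2 = -4007.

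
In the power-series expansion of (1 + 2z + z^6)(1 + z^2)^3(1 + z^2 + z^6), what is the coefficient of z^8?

(1 + 2z + z^6) has coefficients 1,2,0,0,0,0,1 for degrees 0…6.
(1 + z^2)^3 has coefficients 1,0,3,0,3,0,1,0,0 for degrees 0…8.
Finally multiplying by (1 + z^2 + z^6), the product of all factors after the first has coefficients 1,0,4,0,6,0,5,0,4 for degrees 0…8.
[z^8] = 1·4 + 2·0 + 1·4 = 8.

8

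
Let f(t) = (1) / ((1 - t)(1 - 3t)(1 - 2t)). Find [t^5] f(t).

Partial fractions give a closed form: a_n = (1/2)·1^n + (9/2)·3^n + (-4)·2^n.
At n = 5: a_5 = 966.

966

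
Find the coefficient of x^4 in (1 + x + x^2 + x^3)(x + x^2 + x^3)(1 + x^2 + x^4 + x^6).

(1 + x + x^2 + x^3) has coefficients 1,1,1,1 for degrees 0…3.
(x + x^2 + x^3) has coefficients 0,1,1,1,0 for degrees 0…4.
Finally multiplying by (1 + x^2 + x^4 + x^6), the product of all factors after the first has coefficients 0,1,1,2,1 for degrees 0…4.
[x^4] = 1·1 + 1·2 + 1·1 + 1·1 = 5.

5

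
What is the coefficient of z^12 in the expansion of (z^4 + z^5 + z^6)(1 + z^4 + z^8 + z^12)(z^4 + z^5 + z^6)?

(z^4 + z^5 + z^6) has coefficients 0,0,0,0,1,1,1 for degrees 0…6.
(1 + z^4 + z^8 + z^12) has coefficients 1,0,0,0,1,0,0,0,1,0,0,0,1 for degrees 0…12.
Finally multiplying by (z^4 + z^5 + z^6), the product of all factors after the first has coefficients 0,0,0,0,1,1,1,0,1,1,1,0,1 for degrees 0…12.
[z^12] = 1·1 + 1·0 + 1·1 = 2.

2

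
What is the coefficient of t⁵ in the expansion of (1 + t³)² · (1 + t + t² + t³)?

(1 + t³)² has coefficients 1,0,0,2,0,0 for degrees 0…5.
(1 + t + t² + t³) has coefficients 1,1,1,1,0,0 for degrees 0…5.
[t⁵] = 1·0 + 2·1 = 2.

2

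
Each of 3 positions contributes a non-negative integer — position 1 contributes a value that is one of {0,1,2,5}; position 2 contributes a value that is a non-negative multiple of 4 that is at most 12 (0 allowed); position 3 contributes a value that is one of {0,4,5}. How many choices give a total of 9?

5

The generating function for the choices is (1 + y + y² + y⁵)·(1 + y⁴ + y⁸ + y¹²)·(1 + y⁴ + y⁵); the count is [y⁹].
(1 + y + y² + y⁵) has coefficients 1,1,1,0,0,1 for degrees 0…5.
(1 + y⁴ + y⁸ + y¹²) has coefficients 1,0,0,0,1,0,0,0,1,0 for degrees 0…9.
Finally multiplying by (1 + y⁴ + y⁵), the product of all factors after the first has coefficients 1,0,0,0,2,1,0,0,2,1 for degrees 0…9.
[y⁹] = 1·1 + 1·2 + 1·0 + 1·2 = 5.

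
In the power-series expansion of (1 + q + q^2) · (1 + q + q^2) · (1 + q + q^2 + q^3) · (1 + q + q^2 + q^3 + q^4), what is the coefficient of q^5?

31

(1 + q + q^2) has coefficients 1,1,1 for degrees 0…2.
(1 + q + q^2) has coefficients 1,1,1,0,0,0 for degrees 0…5.
Multiplying by (1 + q + q^2 + q^3) gives running coefficients 1,2,3,3,2,1 for degrees 0…5.
Finally multiplying by (1 + q + q^2 + q^3 + q^4), the product of all factors after the first has coefficients 1,3,6,9,11,11 for degrees 0…5.
[q^5] = 1·11 + 1·11 + 1·9 = 31.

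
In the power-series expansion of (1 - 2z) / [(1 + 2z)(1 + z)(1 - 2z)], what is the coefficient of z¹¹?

-4095

Partial fractions give a closed form: a_n = (2)·(-2)^n + (-1)·(-1)^n.
At n = 11: a_11 = -4095.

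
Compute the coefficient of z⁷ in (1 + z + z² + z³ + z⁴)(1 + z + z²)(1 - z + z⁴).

(1 + z + z² + z³ + z⁴) has coefficients 1,1,1,1,1 for degrees 0…4.
(1 + z + z²) has coefficients 1,1,1,0,0,0,0,0 for degrees 0…7.
Finally multiplying by (1 - z + z⁴), the product of all factors after the first has coefficients 1,0,0,-1,1,1,1,0 for degrees 0…7.
[z⁷] = 1·0 + 1·1 + 1·1 + 1·1 + 1·(-1) = 2.

2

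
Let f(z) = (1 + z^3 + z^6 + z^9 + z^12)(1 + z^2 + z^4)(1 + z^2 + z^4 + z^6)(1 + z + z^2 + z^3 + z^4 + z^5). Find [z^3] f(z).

(1 + z^3 + z^6 + z^9 + z^12) has coefficients 1,0,0,1 for degrees 0…3.
(1 + z^2 + z^4) has coefficients 1,0,1,0 for degrees 0…3.
Multiplying by (1 + z^2 + z^4 + z^6) gives running coefficients 1,0,2,0 for degrees 0…3.
Finally multiplying by (1 + z + z^2 + z^3 + z^4 + z^5), the product of all factors after the first has coefficients 1,1,3,3 for degrees 0…3.
[z^3] = 1·3 + 1·1 = 4.

4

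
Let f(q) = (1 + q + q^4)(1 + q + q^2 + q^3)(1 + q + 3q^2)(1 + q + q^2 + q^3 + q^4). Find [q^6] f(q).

44

(1 + q + q^4) has coefficients 1,1,0,0,1 for degrees 0…4.
(1 + q + q^2 + q^3) has coefficients 1,1,1,1,0,0,0 for degrees 0…6.
Multiplying by (1 + q + 3q^2) gives running coefficients 1,2,5,5,4,3,0 for degrees 0…6.
Finally multiplying by (1 + q + q^2 + q^3 + q^4), the product of all factors after the first has coefficients 1,3,8,13,17,19,17 for degrees 0…6.
[q^6] = 1·17 + 1·19 + 1·8 = 44.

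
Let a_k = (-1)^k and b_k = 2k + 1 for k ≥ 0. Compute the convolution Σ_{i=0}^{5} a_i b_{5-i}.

6

The convolution is the t^5 coefficient of A(t)B(t).
Σ = 1·11 − 1·9 + 1·7 − 1·5 + 1·3 − 1·1 = 6.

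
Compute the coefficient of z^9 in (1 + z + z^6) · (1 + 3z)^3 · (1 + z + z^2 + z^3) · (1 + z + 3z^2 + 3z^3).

(1 + z + z^6) has coefficients 1,1,0,0,0,0,1 for degrees 0…6.
(1 + 3z)^3 has coefficients 1,9,27,27,0,0,0,0,0,0 for degrees 0…9.
Multiplying by (1 + z + z^2 + z^3) gives running coefficients 1,10,37,64,63,54,27,0,0,0 for degrees 0…9.
Finally multiplying by (1 + z + 3z^2 + 3z^3), the product of all factors after the first has coefficients 1,11,50,134,268,420,462,378,243,81 for degrees 0…9.
[z^9] = 1·81 + 1·243 + 1·134 = 458.

458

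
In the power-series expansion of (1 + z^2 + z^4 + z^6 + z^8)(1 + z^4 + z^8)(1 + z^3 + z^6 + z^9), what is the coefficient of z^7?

2

(1 + z^2 + z^4 + z^6 + z^8) has coefficients 1,0,1,0,1,0,1,0 for degrees 0…7.
(1 + z^4 + z^8) has coefficients 1,0,0,0,1,0,0,0 for degrees 0…7.
Finally multiplying by (1 + z^3 + z^6 + z^9), the product of all factors after the first has coefficients 1,0,0,1,1,0,1,1 for degrees 0…7.
[z^7] = 1·1 + 1·0 + 1·1 + 1·0 = 2.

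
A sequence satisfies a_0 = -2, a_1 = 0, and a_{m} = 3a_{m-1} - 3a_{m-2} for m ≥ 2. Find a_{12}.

-1458

The ordinary generating function has denominator 1 - 3q + 3q^2.
Iterating the recurrence: a_0,…,a_{12} = -2, 0, 6, 18, 36, 54, 54, 0, -162, -486, -972, -1458, -1458.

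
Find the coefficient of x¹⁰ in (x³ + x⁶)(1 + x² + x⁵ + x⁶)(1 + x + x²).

(x³ + x⁶) has coefficients 0,0,0,1,0,0,1 for degrees 0…6.
(1 + x² + x⁵ + x⁶) has coefficients 1,0,1,0,0,1,1,0,0,0,0 for degrees 0…10.
Finally multiplying by (1 + x + x²), the product of all factors after the first has coefficients 1,1,2,1,1,1,2,2,1,0,0 for degrees 0…10.
[x¹⁰] = 1·2 + 1·1 = 3.

3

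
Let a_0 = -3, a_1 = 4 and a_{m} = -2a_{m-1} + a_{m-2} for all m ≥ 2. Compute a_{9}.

5164

The ordinary generating function has denominator 1 + 2z - z^2.
Iterating the recurrence: a_0,…,a_{9} = -3, 4, -11, 26, -63, 152, -367, 886, -2139, 5164.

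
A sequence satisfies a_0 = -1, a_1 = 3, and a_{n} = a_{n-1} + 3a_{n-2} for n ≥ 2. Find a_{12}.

10431

The ordinary generating function has denominator 1 - q - 3q^2.
Iterating the recurrence: a_0,…,a_{12} = -1, 3, 0, 9, 9, 36, 63, 171, 360, 873, 1953, 4572, 10431.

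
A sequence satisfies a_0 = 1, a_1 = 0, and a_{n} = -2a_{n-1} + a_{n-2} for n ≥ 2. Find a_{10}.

985

The ordinary generating function has denominator 1 + 2x - x^2.
Iterating the recurrence: a_0,…,a_{10} = 1, 0, 1, -2, 5, -12, 29, -70, 169, -408, 985.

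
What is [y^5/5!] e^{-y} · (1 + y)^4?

The EGF product rule gives c_5 = Σ_{k_1+k_2=5} C(5; k_1,k_2) · ∏ g_i(k_i), where e^{-y} gives (-1)^k; (1+y)^4 gives the falling factorial (4)_k.
g_1(k) for k = 0…5: 1, -1, 1, -1, 1, -1.
g_2(k) for k = 0…5: 1, 4, 12, 24, 24, 0.
c_5 = Σ_k C(5,k)·g_1(k)·g_2(5−k) = 5·(-1)·24 + 10·1·24 + 10·(-1)·12 + 5·1·4 + 1·(-1)·1 = −120 + 240 − 120 + 20 − 1 = 19.

19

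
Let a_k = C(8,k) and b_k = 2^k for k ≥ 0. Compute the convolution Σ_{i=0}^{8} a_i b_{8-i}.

This is [x^8] in the product of the two ordinary generating functions.
Σ = 1·256 + 8·128 + 28·64 + 56·32 + 70·16 + 56·8 + 28·4 + 8·2 + 1·1 = 6561.

6561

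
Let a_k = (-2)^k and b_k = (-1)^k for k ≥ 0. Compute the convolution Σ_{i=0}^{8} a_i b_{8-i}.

The convolution is the x^8 coefficient of A(x)B(x).
Σ = 1·1 − 2·(-1) + 4·1 − 8·(-1) + 16·1 − 32·(-1) + 64·1 − 128·(-1) + 256·1 = 511.

511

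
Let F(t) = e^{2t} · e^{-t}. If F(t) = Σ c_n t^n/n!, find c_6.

The EGF product rule gives c_6 = Σ_{k_1+k_2=6} C(6; k_1,k_2) · ∏ g_i(k_i), where e^{2t} gives (2)^k; e^{-t} gives (-1)^k.
g_1(k) for k = 0…6: 1, 2, 4, 8, 16, 32, 64.
g_2(k) for k = 0…6: 1, -1, 1, -1, 1, -1, 1.
c_6 = Σ_k C(6,k)·g_1(k)·g_2(6−k) = 1·1·1 + 6·2·(-1) + 15·4·1 + 20·8·(-1) + 15·16·1 + 6·32·(-1) + 1·64·1 = 1 − 12 + 60 − 160 + 240 − 192 + 64 = 1.

1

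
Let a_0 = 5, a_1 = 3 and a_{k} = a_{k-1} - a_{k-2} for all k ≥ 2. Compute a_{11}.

2

The ordinary generating function has denominator 1 - z + z^2.
Iterating the recurrence: a_0,…,a_{11} = 5, 3, -2, -5, -3, 2, 5, 3, -2, -5, -3, 2.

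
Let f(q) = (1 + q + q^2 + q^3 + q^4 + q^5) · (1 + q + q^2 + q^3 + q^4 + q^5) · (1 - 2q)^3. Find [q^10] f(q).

-7

(1 + q + q^2 + q^3 + q^4 + q^5) has coefficients 1,1,1,1,1,1 for degrees 0…5.
(1 + q + q^2 + q^3 + q^4 + q^5) has coefficients 1,1,1,1,1,1,0,0,0,0,0 for degrees 0…10.
Finally multiplying by (1 - 2q)^3, the product of all factors after the first has coefficients 1,-5,7,-1,-1,-1,-2,4,-8,0,0 for degrees 0…10.
[q^10] = 1·0 + 1·0 + 1·(-8) + 1·4 + 1·(-2) + 1·(-1) = -7.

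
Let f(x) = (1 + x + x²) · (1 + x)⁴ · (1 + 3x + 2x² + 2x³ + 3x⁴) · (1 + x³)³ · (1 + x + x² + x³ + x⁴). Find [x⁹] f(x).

(1 + x + x²) has coefficients 1,1,1 for degrees 0…2.
(1 + x)⁴ has coefficients 1,4,6,4,1,0,0,0,0,0 for degrees 0…9.
Multiplying by (1 + 3x + 2x² + 2x³ + 3x⁴) gives running coefficients 1,7,20,32,36,35,28,14,3,0 for degrees 0…9.
Multiplying by (1 + x³)³ gives running coefficients 1,7,20,35,57,95,127,143,168,181 for degrees 0…9.
Finally multiplying by (1 + x + x² + x³ + x⁴), the product of all factors after the first has coefficients 1,8,28,63,120,214,334,457,590,714 for degrees 0…9.
[x⁹] = 1·714 + 1·590 + 1·457 = 1761.

1761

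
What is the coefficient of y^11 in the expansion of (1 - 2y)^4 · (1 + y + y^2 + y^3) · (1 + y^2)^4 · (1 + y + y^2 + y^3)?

84

(1 - 2y)^4 has coefficients 1,-8,24,-32,16 for degrees 0…4.
(1 + y + y^2 + y^3) has coefficients 1,1,1,1,0,0,0,0,0,0,0,0 for degrees 0…11.
Multiplying by (1 + y^2)^4 gives running coefficients 1,1,5,5,10,10,10,10,5,5,1,1 for degrees 0…11.
Finally multiplying by (1 + y + y^2 + y^3), the product of all factors after the first has coefficients 1,2,7,12,21,30,35,40,35,30,21,12 for degrees 0…11.
[y^11] = 1·12 − 8·21 + 24·30 − 32·35 + 16·40 = 84.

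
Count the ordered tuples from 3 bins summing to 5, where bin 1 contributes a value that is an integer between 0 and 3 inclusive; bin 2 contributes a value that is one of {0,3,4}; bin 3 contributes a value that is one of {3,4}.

2

The generating function for the choices is (1 + y + y² + y³)·(1 + y³ + y⁴)·(y³ + y⁴); the count is [y⁵].
(1 + y + y² + y³) has coefficients 1,1,1,1 for degrees 0…3.
(1 + y³ + y⁴) has coefficients 1,0,0,1,1,0 for degrees 0…5.
Finally multiplying by (y³ + y⁴), the product of all factors after the first has coefficients 0,0,0,1,1,0 for degrees 0…5.
[y⁵] = 1·0 + 1·1 + 1·1 + 1·0 = 2.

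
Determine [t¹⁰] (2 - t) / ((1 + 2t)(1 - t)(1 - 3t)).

89256

Partial fractions give a closed form: a_n = (2/3)·(-2)^n + (-1/6)·1^n + (3/2)·3^n.
At n = 10: a_10 = 89256.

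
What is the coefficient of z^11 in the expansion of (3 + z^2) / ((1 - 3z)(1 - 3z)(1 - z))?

9447841

The denominator gives the recurrence a_n = 7a_(n−1) − 15a_(n−2) + 9a_(n−3) for n ≥ 3; the numerator fixes a_0 = 3, a_1 = 21, a_2 = 103.
Iterating: 3, 21, 103, 433, 1675, 6157, 21871, 75817, 258067, 866053, 2873719, 9447841, so a_11 = 9447841.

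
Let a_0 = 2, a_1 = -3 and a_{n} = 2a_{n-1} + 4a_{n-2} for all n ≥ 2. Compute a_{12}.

-155648

The ordinary generating function has denominator 1 - 2t - 4t^2.
Iterating the recurrence: a_0,…,a_{12} = 2, -3, 2, -8, -8, -48, -128, -448, -1408, -4608, -14848, -48128, -155648.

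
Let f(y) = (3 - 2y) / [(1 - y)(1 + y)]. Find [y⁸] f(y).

3

Partial fractions give a closed form: a_n = (1/2)·1^n + (5/2)·(-1)^n.
At n = 8: a_8 = 3.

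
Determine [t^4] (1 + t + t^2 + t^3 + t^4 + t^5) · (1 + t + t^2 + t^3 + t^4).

(1 + t + t^2 + t^3 + t^4 + t^5) has coefficients 1,1,1,1,1 for degrees 0…4.
(1 + t + t^2 + t^3 + t^4) has coefficients 1,1,1,1,1 for degrees 0…4.
[t^4] = 1·1 + 1·1 + 1·1 + 1·1 + 1·1 = 5.

5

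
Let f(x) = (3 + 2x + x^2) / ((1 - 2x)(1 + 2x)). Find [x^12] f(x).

13312

The denominator gives the recurrence a_n = 4a_(n−2) for n ≥ 3; the numerator fixes a_0 = 3, a_1 = 2, a_2 = 13.
Iterating: 3, 2, 13, 8, 52, 32, 208, 128, 832, 512, 3328, 2048, 13312, so a_12 = 13312.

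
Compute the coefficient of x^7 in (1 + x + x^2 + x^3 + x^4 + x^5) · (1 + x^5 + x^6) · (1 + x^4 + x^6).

(1 + x + x^2 + x^3 + x^4 + x^5) has coefficients 1,1,1,1,1,1 for degrees 0…5.
(1 + x^5 + x^6) has coefficients 1,0,0,0,0,1,1,0 for degrees 0…7.
Finally multiplying by (1 + x^4 + x^6), the product of all factors after the first has coefficients 1,0,0,0,1,1,2,0 for degrees 0…7.
[x^7] = 1·0 + 1·2 + 1·1 + 1·1 + 1·0 + 1·0 = 4.

4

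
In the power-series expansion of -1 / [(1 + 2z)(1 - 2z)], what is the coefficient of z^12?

-4096

Partial fractions give a closed form: a_n = (-1/2)·(-2)^n + (-1/2)·2^n.
At n = 12: a_12 = -4096.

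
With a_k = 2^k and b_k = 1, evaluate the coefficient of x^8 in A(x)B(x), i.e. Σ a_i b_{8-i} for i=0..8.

The convolution is the x^8 coefficient of A(x)B(x).
Σ = 1·1 + 2·1 + 4·1 + 8·1 + 16·1 + 32·1 + 64·1 + 128·1 + 256·1 = 511.

511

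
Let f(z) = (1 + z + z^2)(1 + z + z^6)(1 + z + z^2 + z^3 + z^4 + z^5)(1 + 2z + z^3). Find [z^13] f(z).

8

(1 + z + z^2) has coefficients 1,1,1 for degrees 0…2.
(1 + z + z^6) has coefficients 1,1,0,0,0,0,1,0,0,0,0,0,0,0 for degrees 0…13.
Multiplying by (1 + z + z^2 + z^3 + z^4 + z^5) gives running coefficients 1,2,2,2,2,2,2,1,1,1,1,1,0,0 for degrees 0…13.
Finally multiplying by (1 + 2z + z^3), the product of all factors after the first has coefficients 1,4,6,7,8,8,8,7,5,5,4,4,3,1 for degrees 0…13.
[z^13] = 1·1 + 1·3 + 1·4 = 8.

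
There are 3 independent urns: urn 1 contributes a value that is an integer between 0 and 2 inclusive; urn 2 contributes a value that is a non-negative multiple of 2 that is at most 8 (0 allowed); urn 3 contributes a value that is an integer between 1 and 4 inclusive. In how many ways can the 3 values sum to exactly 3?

4

The generating function for the choices is (1 + y + y^2)·(1 + y^2 + y^4 + y^6 + y^8)·(y + y^2 + y^3 + y^4); the count is [y^3].
(1 + y + y^2) has coefficients 1,1,1 for degrees 0…2.
(1 + y^2 + y^4 + y^6 + y^8) has coefficients 1,0,1,0 for degrees 0…3.
Finally multiplying by (y + y^2 + y^3 + y^4), the product of all factors after the first has coefficients 0,1,1,2 for degrees 0…3.
[y^3] = 1·2 + 1·1 + 1·1 = 4.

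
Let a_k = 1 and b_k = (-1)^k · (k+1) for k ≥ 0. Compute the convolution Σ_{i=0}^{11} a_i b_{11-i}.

This is [x^11] in the product of the two ordinary generating functions.
Σ = 1·(-12) + 1·11 + 1·(-10) + 1·9 + 1·(-8) + 1·7 + 1·(-6) + 1·5 + 1·(-4) + 1·3 + 1·(-2) + 1·1 = -6.

-6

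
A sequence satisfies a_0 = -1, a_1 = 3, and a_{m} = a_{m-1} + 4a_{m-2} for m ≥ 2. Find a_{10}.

The ordinary generating function has denominator 1 - t - 4t^2.
Iterating the recurrence: a_0,…,a_{10} = -1, 3, -1, 11, 7, 51, 79, 283, 599, 1731, 4127.

4127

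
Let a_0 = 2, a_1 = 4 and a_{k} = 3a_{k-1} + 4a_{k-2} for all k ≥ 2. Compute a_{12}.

The ordinary generating function has denominator 1 - 3y - 4y^2.
Iterating the recurrence: a_0,…,a_{12} = 2, 4, 20, 76, 308, 1228, 4916, 19660, 78644, 314572, 1258292, 5033164, 20132660.

20132660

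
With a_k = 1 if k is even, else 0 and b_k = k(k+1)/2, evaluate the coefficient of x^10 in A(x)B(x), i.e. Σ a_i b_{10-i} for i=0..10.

This is [x^10] in the product of the two ordinary generating functions.
Σ = 1·55 + 0·45 + 1·36 + 0·28 + 1·21 + 0·15 + 1·10 + 0·6 + 1·3 + 0·1 + 1·0 = 125.

125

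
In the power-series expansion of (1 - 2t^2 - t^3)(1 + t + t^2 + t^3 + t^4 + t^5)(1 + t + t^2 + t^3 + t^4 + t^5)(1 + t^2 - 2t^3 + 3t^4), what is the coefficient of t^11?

-31

(1 - 2t^2 - t^3) has coefficients 1,0,-2,-1 for degrees 0…3.
(1 + t + t^2 + t^3 + t^4 + t^5) has coefficients 1,1,1,1,1,1,0,0,0,0,0,0 for degrees 0…11.
Multiplying by (1 + t + t^2 + t^3 + t^4 + t^5) gives running coefficients 1,2,3,4,5,6,5,4,3,2,1,0 for degrees 0…11.
Finally multiplying by (1 + t^2 - 2t^3 + 3t^4), the product of all factors after the first has coefficients 1,2,4,4,7,10,11,12,11,14,11,8 for degrees 0…11.
[t^11] = 1·8 − 2·14 − 1·11 = -31.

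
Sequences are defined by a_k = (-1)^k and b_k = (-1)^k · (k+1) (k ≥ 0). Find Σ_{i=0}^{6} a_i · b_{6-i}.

This is [x^6] in the product of the two ordinary generating functions.
Σ = 1·7 − 1·(-6) + 1·5 − 1·(-4) + 1·3 − 1·(-2) + 1·1 = 28.

28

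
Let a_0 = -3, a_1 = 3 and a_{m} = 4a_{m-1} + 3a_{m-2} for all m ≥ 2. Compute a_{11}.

The ordinary generating function has denominator 1 - 4x - 3x^2.
Iterating the recurrence: a_0,…,a_{11} = -3, 3, 3, 21, 93, 435, 2019, 9381, 43581, 202467, 940611, 4369845.

4369845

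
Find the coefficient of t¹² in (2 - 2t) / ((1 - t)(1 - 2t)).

The denominator gives the recurrence a_n = 3a_(n−1) − 2a_(n−2) for n ≥ 2; the numerator fixes a_0 = 2, a_1 = 4.
Iterating: 2, 4, 8, 16, 32, 64, 128, 256, 512, 1024, 2048, 4096, 8192, so a_12 = 8192.

8192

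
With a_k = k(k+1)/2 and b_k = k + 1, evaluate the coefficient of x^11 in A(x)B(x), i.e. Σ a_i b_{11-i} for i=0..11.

1001

Write out a_i and b_{11-i} for i = 0,…,11 and sum the products.
Σ = 0·12 + 1·11 + 3·10 + 6·9 + 10·8 + 15·7 + 21·6 + 28·5 + 36·4 + 45·3 + 55·2 + 66·1 = 1001.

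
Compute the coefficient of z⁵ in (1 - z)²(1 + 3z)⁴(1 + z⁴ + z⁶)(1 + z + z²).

-112

(1 - z)² has coefficients 1,-2,1 for degrees 0…2.
(1 + 3z)⁴ has coefficients 1,12,54,108,81,0 for degrees 0…5.
Multiplying by (1 + z⁴ + z⁶) gives running coefficients 1,12,54,108,82,12 for degrees 0…5.
Finally multiplying by (1 + z + z²), the product of all factors after the first has coefficients 1,13,67,174,244,202 for degrees 0…5.
[z⁵] = 1·202 − 2·244 + 1·174 = -112.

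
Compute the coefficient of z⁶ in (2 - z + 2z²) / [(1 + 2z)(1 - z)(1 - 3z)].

Partial fractions give a closed form: a_n = (4/5)·(-2)^n + (-1/2)·1^n + (17/10)·3^n.
At n = 6: a_6 = 1290.

1290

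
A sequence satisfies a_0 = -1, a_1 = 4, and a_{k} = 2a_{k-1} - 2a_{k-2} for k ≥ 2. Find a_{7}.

The ordinary generating function has denominator 1 - 2q + 2q^2.
Iterating the recurrence: a_0,…,a_{7} = -1, 4, 10, 12, 4, -16, -40, -48.

-48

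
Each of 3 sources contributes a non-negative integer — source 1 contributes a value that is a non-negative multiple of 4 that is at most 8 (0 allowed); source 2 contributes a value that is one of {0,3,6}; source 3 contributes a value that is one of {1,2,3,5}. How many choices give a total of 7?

The generating function for the choices is (1 + q⁴ + q⁸)·(1 + q³ + q⁶)·(q + q² + q³ + q⁵); the count is [q⁷].
(1 + q⁴ + q⁸) has coefficients 1,0,0,0,1,0,0,0 for degrees 0…7.
(1 + q³ + q⁶) has coefficients 1,0,0,1,0,0,1,0 for degrees 0…7.
Finally multiplying by (q + q² + q³ + q⁵), the product of all factors after the first has coefficients 0,1,1,1,1,2,1,1 for degrees 0…7.
[q⁷] = 1·1 + 1·1 = 2.

2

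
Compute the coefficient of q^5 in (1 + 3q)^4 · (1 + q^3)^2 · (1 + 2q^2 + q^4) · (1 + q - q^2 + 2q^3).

532

(1 + 3q)^4 has coefficients 1,12,54,108,81 for degrees 0…4.
(1 + q^3)^2 has coefficients 1,0,0,2,0,0 for degrees 0…5.
Multiplying by (1 + 2q^2 + q^4) gives running coefficients 1,0,2,2,1,4 for degrees 0…5.
Finally multiplying by (1 + q - q^2 + 2q^3), the product of all factors after the first has coefficients 1,1,1,6,1,7 for degrees 0…5.
[q^5] = 1·7 + 12·1 + 54·6 + 108·1 + 81·1 = 532.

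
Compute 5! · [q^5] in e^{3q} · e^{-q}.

32

The EGF product rule gives c_5 = Σ_{k_1+k_2=5} C(5; k_1,k_2) · ∏ g_i(k_i), where e^{3q} gives (3)^k; e^{-q} gives (-1)^k.
g_1(k) for k = 0…5: 1, 3, 9, 27, 81, 243.
g_2(k) for k = 0…5: 1, -1, 1, -1, 1, -1.
c_5 = Σ_k C(5,k)·g_1(k)·g_2(5−k) = 1·1·(-1) + 5·3·1 + 10·9·(-1) + 10·27·1 + 5·81·(-1) + 1·243·1 = −1 + 15 − 90 + 270 − 405 + 243 = 32.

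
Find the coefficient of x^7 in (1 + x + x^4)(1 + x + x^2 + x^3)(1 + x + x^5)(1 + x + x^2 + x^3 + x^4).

(1 + x + x^4) has coefficients 1,1,0,0,1 for degrees 0…4.
(1 + x + x^2 + x^3) has coefficients 1,1,1,1,0,0,0,0 for degrees 0…7.
Multiplying by (1 + x + x^5) gives running coefficients 1,2,2,2,1,1,1,1 for degrees 0…7.
Finally multiplying by (1 + x + x^2 + x^3 + x^4), the product of all factors after the first has coefficients 1,3,5,7,8,8,7,6 for degrees 0…7.
[x^7] = 1·6 + 1·7 + 1·7 = 20.

20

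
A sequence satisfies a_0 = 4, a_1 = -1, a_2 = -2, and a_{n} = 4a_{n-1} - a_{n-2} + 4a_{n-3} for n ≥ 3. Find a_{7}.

The ordinary generating function has denominator 1 - 4t + t^2 - 4t^3.
Iterating the recurrence: a_0,…,a_{7} = 4, -1, -2, 9, 34, 119, 478, 1929.

1929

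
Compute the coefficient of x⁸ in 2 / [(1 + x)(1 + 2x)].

1022

Partial fractions give a closed form: a_n = (-2)·(-1)^n + (4)·(-2)^n.
At n = 8: a_8 = 1022.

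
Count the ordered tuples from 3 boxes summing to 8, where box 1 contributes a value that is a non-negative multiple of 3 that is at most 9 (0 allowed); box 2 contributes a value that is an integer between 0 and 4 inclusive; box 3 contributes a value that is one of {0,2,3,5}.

6

The generating function for the choices is (1 + z³ + z⁶ + z⁹)·(1 + z + z² + z³ + z⁴)·(1 + z² + z³ + z⁵); the count is [z⁸].
(1 + z³ + z⁶ + z⁹) has coefficients 1,0,0,1,0,0,1,0,0 for degrees 0…8.
(1 + z + z² + z³ + z⁴) has coefficients 1,1,1,1,1,0,0,0,0 for degrees 0…8.
Finally multiplying by (1 + z² + z³ + z⁵), the product of all factors after the first has coefficients 1,1,2,3,3,3,3,2,1 for degrees 0…8.
[z⁸] = 1·1 + 1·3 + 1·2 = 6.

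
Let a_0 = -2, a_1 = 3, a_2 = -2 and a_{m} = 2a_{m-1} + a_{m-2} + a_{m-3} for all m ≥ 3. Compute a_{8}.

-245

The ordinary generating function has denominator 1 - 2q - q^2 - q^3.
Iterating the recurrence: a_0,…,a_{8} = -2, 3, -2, -3, -5, -15, -38, -96, -245.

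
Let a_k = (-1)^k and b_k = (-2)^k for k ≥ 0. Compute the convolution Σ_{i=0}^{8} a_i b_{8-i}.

Write out a_i and b_{8-i} for i = 0,…,8 and sum the products.
Σ = 1·256 − 1·(-128) + 1·64 − 1·(-32) + 1·16 − 1·(-8) + 1·4 − 1·(-2) + 1·1 = 511.

511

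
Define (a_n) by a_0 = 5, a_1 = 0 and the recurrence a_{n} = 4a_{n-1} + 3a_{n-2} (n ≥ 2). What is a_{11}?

The ordinary generating function has denominator 1 - 4q - 3q^2.
Iterating the recurrence: a_0,…,a_{11} = 5, 0, 15, 60, 285, 1320, 6135, 28500, 132405, 615120, 2857695, 13276140.

13276140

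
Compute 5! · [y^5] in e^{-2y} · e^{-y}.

The EGF product rule gives c_5 = Σ_{k_1+k_2=5} C(5; k_1,k_2) · ∏ g_i(k_i), where e^{-2y} gives (-2)^k; e^{-y} gives (-1)^k.
g_1(k) for k = 0…5: 1, -2, 4, -8, 16, -32.
g_2(k) for k = 0…5: 1, -1, 1, -1, 1, -1.
c_5 = Σ_k C(5,k)·g_1(k)·g_2(5−k) = 1·1·(-1) + 5·(-2)·1 + 10·4·(-1) + 10·(-8)·1 + 5·16·(-1) + 1·(-32)·1 = −1 − 10 − 40 − 80 − 80 − 32 = -243.

-243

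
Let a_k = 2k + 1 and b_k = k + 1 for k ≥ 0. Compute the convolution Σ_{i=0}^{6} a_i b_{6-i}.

This is [x^6] in the product of the two ordinary generating functions.
Σ = 1·7 + 3·6 + 5·5 + 7·4 + 9·3 + 11·2 + 13·1 = 140.

140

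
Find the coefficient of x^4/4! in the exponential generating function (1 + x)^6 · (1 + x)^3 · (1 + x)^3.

11880

The EGF product rule gives c_4 = Σ_{k_1+k_2+k_3=4} C(4; k_1,k_2,k_3) · ∏ g_i(k_i), where (1+x)^6 gives the falling factorial (6)_k; (1+x)^3 gives the falling factorial (3)_k; (1+x)^3 gives the falling factorial (3)_k.
g_1(k) for k = 0…4: 1, 6, 30, 120, 360.
g_2(k) for k = 0…4: 1, 3, 6, 6, 0.
g_3(k) for k = 0…4: 1, 3, 6, 6, 0.
First combine the last two factors: h(k) = Σ_j C(k,j)·g_2(j)·g_3(k−j) for k = 0…4: 1, 6, 30, 120, 360.
c_4 = Σ_k C(4,k)·g_1(k)·h(4−k) = 1·1·360 + 4·6·120 + 6·30·30 + 4·120·6 + 1·360·1 = 360 + 2880 + 5400 + 2880 + 360 = 11880.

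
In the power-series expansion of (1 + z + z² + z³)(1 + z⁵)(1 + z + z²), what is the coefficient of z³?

3

(1 + z + z² + z³) has coefficients 1,1,1,1 for degrees 0…3.
(1 + z⁵) has coefficients 1,0,0,0 for degrees 0…3.
Finally multiplying by (1 + z + z²), the product of all factors after the first has coefficients 1,1,1,0 for degrees 0…3.
[z³] = 1·0 + 1·1 + 1·1 + 1·1 = 3.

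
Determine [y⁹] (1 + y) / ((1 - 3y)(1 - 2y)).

The denominator gives the recurrence a_n = 5a_(n−1) − 6a_(n−2) for n ≥ 2; the numerator fixes a_0 = 1, a_1 = 6.
Iterating: 1, 6, 24, 84, 276, 876, 2724, 8364, 25476, 77196, so a_9 = 77196.

77196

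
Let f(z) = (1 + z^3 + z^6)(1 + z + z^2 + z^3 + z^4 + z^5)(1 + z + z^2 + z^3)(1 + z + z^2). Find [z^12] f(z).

(1 + z^3 + z^6) has coefficients 1,0,0,1,0,0,1 for degrees 0…6.
(1 + z + z^2 + z^3 + z^4 + z^5) has coefficients 1,1,1,1,1,1,0,0,0,0,0,0,0 for degrees 0…12.
Multiplying by (1 + z + z^2 + z^3) gives running coefficients 1,2,3,4,4,4,3,2,1,0,0,0,0 for degrees 0…12.
Finally multiplying by (1 + z + z^2), the product of all factors after the first has coefficients 1,3,6,9,11,12,11,9,6,3,1,0,0 for degrees 0…12.
[z^12] = 1·0 + 1·3 + 1·11 = 14.

14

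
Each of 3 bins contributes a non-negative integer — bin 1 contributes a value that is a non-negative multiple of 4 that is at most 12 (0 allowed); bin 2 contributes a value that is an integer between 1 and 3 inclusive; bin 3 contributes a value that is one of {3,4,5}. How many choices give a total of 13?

The generating function for the choices is (1 + q^4 + q^8 + q^12)·(q + q^2 + q^3)·(q^3 + q^4 + q^5); the count is [q^13].
(1 + q^4 + q^8 + q^12) has coefficients 1,0,0,0,1,0,0,0,1,0,0,0,1 for degrees 0…12.
(q + q^2 + q^3) has coefficients 0,1,1,1,0,0,0,0,0,0,0,0,0,0 for degrees 0…13.
Finally multiplying by (q^3 + q^4 + q^5), the product of all factors after the first has coefficients 0,0,0,0,1,2,3,2,1,0,0,0,0,0 for degrees 0…13.
[q^13] = 1·0 + 1·0 + 1·2 + 1·0 = 2.

2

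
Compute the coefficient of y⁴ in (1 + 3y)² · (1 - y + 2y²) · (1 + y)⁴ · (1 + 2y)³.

(1 + 3y)² has coefficients 1,6,9 for degrees 0…2.
(1 - y + 2y²) has coefficients 1,-1,2,0,0 for degrees 0…4.
Multiplying by (1 + y)⁴ gives running coefficients 1,3,4,6,9 for degrees 0…4.
Finally multiplying by (1 + 2y)³, the product of all factors after the first has coefficients 1,9,34,74,117 for degrees 0…4.
[y⁴] = 1·117 + 6·74 + 9·34 = 867.

867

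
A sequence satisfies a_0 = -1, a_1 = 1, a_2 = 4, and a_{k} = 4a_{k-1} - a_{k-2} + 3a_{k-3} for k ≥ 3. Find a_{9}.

45270

The ordinary generating function has denominator 1 - 4t + t^2 - 3t^3.
Iterating the recurrence: a_0,…,a_{9} = -1, 1, 4, 12, 47, 188, 741, 2917, 11491, 45270.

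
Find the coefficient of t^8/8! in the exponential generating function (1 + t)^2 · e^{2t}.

The EGF product rule gives c_8 = Σ_{k_1+k_2=8} C(8; k_1,k_2) · ∏ g_i(k_i), where (1+t)^2 gives the falling factorial (2)_k; e^{2t} gives (2)^k.
g_1(k) for k = 0…8: 1, 2, 2, 0, 0, 0, 0, 0, 0.
g_2(k) for k = 0…8: 1, 2, 4, 8, 16, 32, 64, 128, 256.
c_8 = Σ_k C(8,k)·g_1(k)·g_2(8−k) = 1·1·256 + 8·2·128 + 28·2·64 = 256 + 2048 + 3584 = 5888.

5888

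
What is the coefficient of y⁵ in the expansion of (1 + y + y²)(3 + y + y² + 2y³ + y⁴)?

3

(1 + y + y²) has coefficients 1,1,1 for degrees 0…2.
(3 + y + y² + 2y³ + y⁴) has coefficients 3,1,1,2,1,0 for degrees 0…5.
[y⁵] = 1·0 + 1·1 + 1·2 = 3.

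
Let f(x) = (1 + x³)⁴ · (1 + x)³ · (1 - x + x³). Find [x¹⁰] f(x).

20

(1 + x³)⁴ has coefficients 1,0,0,4,0,0,6,0,0,4,0 for degrees 0…10.
(1 + x)³ has coefficients 1,3,3,1,0,0,0,0,0,0,0 for degrees 0…10.
Finally multiplying by (1 - x + x³), the product of all factors after the first has coefficients 1,2,0,-1,2,3,1,0,0,0,0 for degrees 0…10.
[x¹⁰] = 1·0 + 4·0 + 6·2 + 4·2 = 20.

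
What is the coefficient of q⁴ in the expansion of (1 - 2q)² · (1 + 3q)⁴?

-135

(1 - 2q)² has coefficients 1,-4,4 for degrees 0…2.
(1 + 3q)⁴ has coefficients 1,12,54,108,81 for degrees 0…4.
[q⁴] = 1·81 − 4·108 + 4·54 = -135.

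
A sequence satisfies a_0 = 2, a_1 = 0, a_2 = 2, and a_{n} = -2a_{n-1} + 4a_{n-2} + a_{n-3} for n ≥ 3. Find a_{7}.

The ordinary generating function has denominator 1 + 2z - 4z^2 - z^3.
Iterating the recurrence: a_0,…,a_{7} = 2, 0, 2, -2, 12, -30, 106, -320.

-320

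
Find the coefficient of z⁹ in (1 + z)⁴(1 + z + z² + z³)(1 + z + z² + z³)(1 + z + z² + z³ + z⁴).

153

(1 + z)⁴ has coefficients 1,4,6,4,1 for degrees 0…4.
(1 + z + z² + z³) has coefficients 1,1,1,1,0,0,0,0,0,0 for degrees 0…9.
Multiplying by (1 + z + z² + z³) gives running coefficients 1,2,3,4,3,2,1,0,0,0 for degrees 0…9.
Finally multiplying by (1 + z + z² + z³ + z⁴), the product of all factors after the first has coefficients 1,3,6,10,13,14,13,10,6,3 for degrees 0…9.
[z⁹] = 1·3 + 4·6 + 6·10 + 4·13 + 1·14 = 153.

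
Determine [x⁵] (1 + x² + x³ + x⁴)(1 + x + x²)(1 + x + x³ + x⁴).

(1 + x² + x³ + x⁴) has coefficients 1,0,1,1,1 for degrees 0…4.
(1 + x + x²) has coefficients 1,1,1,0,0,0 for degrees 0…5.
Finally multiplying by (1 + x + x³ + x⁴), the product of all factors after the first has coefficients 1,2,2,2,2,2 for degrees 0…5.
[x⁵] = 1·2 + 1·2 + 1·2 + 1·2 = 8.

8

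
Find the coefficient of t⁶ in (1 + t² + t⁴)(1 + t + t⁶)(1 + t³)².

(1 + t² + t⁴) has coefficients 1,0,1,0,1 for degrees 0…4.
(1 + t + t⁶) has coefficients 1,1,0,0,0,0,1 for degrees 0…6.
Finally multiplying by (1 + t³)², the product of all factors after the first has coefficients 1,1,0,2,2,0,2 for degrees 0…6.
[t⁶] = 1·2 + 1·2 + 1·0 = 4.

4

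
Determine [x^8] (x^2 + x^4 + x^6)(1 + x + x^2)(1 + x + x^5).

(x^2 + x^4 + x^6) has coefficients 0,0,1,0,1,0,1 for degrees 0…6.
(1 + x + x^2) has coefficients 1,1,1,0,0,0,0,0,0 for degrees 0…8.
Finally multiplying by (1 + x + x^5), the product of all factors after the first has coefficients 1,2,2,1,0,1,1,1,0 for degrees 0…8.
[x^8] = 1·1 + 1·0 + 1·2 = 3.

3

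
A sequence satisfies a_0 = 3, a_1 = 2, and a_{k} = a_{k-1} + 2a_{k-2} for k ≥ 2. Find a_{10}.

The ordinary generating function has denominator 1 - x - 2x^2.
Iterating the recurrence: a_0,…,a_{10} = 3, 2, 8, 12, 28, 52, 108, 212, 428, 852, 1708.

1708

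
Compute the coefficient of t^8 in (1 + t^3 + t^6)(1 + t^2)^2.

(1 + t^3 + t^6) has coefficients 1,0,0,1,0,0,1 for degrees 0…6.
(1 + t^2)^2 has coefficients 1,0,2,0,1,0,0,0,0 for degrees 0…8.
[t^8] = 1·0 + 1·0 + 1·2 = 2.

2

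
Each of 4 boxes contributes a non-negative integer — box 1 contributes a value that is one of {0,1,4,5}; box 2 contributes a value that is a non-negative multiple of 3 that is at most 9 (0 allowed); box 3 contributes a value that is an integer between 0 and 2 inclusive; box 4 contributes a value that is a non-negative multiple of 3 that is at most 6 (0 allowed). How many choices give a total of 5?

The generating function for the choices is (1 + q + q^4 + q^5)·(1 + q^3 + q^6 + q^9)·(1 + q + q^2)·(1 + q^3 + q^6); the count is [q^5].
(1 + q + q^4 + q^5) has coefficients 1,1,0,0,1,1 for degrees 0…5.
(1 + q^3 + q^6 + q^9) has coefficients 1,0,0,1,0,0 for degrees 0…5.
Multiplying by (1 + q + q^2) gives running coefficients 1,1,1,1,1,1 for degrees 0…5.
Finally multiplying by (1 + q^3 + q^6), the product of all factors after the first has coefficients 1,1,1,2,2,2 for degrees 0…5.
[q^5] = 1·2 + 1·2 + 1·1 + 1·1 = 6.

6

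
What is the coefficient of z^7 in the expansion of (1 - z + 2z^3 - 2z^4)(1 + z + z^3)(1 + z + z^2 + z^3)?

-3

(1 - z + 2z^3 - 2z^4) has coefficients 1,-1,0,2,-2 for degrees 0…4.
(1 + z + z^3) has coefficients 1,1,0,1,0,0,0,0 for degrees 0…7.
Finally multiplying by (1 + z + z^2 + z^3), the product of all factors after the first has coefficients 1,2,2,3,2,1,1,0 for degrees 0…7.
[z^7] = 1·0 − 1·1 + 2·2 − 2·3 = -3.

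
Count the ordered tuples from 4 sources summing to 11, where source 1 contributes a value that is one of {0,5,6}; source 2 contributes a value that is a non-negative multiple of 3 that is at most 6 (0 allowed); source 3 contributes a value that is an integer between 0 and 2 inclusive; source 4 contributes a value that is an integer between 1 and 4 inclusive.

The generating function for the choices is (1 + z^5 + z^6)·(1 + z^3 + z^6)·(1 + z + z^2)·(z + z^2 + z^3 + z^4); the count is [z^11].
(1 + z^5 + z^6) has coefficients 1,0,0,0,0,1,1 for degrees 0…6.
(1 + z^3 + z^6) has coefficients 1,0,0,1,0,0,1,0,0,0,0,0 for degrees 0…11.
Multiplying by (1 + z + z^2) gives running coefficients 1,1,1,1,1,1,1,1,1,0,0,0 for degrees 0…11.
Finally multiplying by (z + z^2 + z^3 + z^4), the product of all factors after the first has coefficients 0,1,2,3,4,4,4,4,4,4,3,2 for degrees 0…11.
[z^11] = 1·2 + 1·4 + 1·4 = 10.

10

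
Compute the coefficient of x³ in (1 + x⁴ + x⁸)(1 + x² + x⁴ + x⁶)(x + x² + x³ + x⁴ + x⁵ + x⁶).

(1 + x⁴ + x⁸) has coefficients 1,0,0,0 for degrees 0…3.
(1 + x² + x⁴ + x⁶) has coefficients 1,0,1,0 for degrees 0…3.
Finally multiplying by (x + x² + x³ + x⁴ + x⁵ + x⁶), the product of all factors after the first has coefficients 0,1,1,2 for degrees 0…3.
[x³] = 1·2 = 2.

2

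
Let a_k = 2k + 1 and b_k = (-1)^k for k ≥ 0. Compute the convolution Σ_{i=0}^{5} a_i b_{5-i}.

6

The convolution is the t^5 coefficient of A(t)B(t).
Σ = 1·(-1) + 3·1 + 5·(-1) + 7·1 + 9·(-1) + 11·1 = 6.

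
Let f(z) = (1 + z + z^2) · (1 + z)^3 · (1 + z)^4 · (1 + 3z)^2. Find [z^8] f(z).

(1 + z + z^2) has coefficients 1,1,1 for degrees 0…2.
(1 + z)^3 has coefficients 1,3,3,1,0,0,0,0,0 for degrees 0…8.
Multiplying by (1 + z)^4 gives running coefficients 1,7,21,35,35,21,7,1,0 for degrees 0…8.
Finally multiplying by (1 + 3z)^2, the product of all factors after the first has coefficients 1,13,72,224,434,546,448,232,69 for degrees 0…8.
[z^8] = 1·69 + 1·232 + 1·448 = 749.

749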